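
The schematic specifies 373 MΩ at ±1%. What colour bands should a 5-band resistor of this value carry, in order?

orange, violet, orange, blue, brown

373000000 Ω = 373 × 10^6.
3 → orange
7 → violet
3 → orange
Multiplier 10^6 → blue.
±1% tolerance → brown.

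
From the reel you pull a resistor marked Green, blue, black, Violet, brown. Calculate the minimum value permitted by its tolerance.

Green → 5 (first significant figure)
Blue → 6 (second significant figure)
Black → 0 (third significant figure)
Violet → ×10^7 multiplier
Brown → ±1% tolerance
560 × 10000000 = 5600000000 Ω
Minimum = 5600000000 × (1 − 1/100) = 5544000000 Ω.

5544000000 Ω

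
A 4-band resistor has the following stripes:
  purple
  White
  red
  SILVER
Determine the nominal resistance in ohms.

7900 Ω

Violet → 7 (first significant figure)
White → 9 (second significant figure)
Red → ×10^2 multiplier
79 × 100 = 7900 Ω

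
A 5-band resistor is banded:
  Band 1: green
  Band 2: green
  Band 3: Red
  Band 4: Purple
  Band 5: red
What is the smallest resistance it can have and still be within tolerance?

Green → 5 (first significant figure)
Green → 5 (second significant figure)
Red → 2 (third significant figure)
Violet → ×10^7 multiplier
Red → ±2% tolerance
552 × 10000000 = 5520000000 Ω
Smallest = 5520000000 × (1 − 2/100) = 5409600000 Ω.

5409600000 Ω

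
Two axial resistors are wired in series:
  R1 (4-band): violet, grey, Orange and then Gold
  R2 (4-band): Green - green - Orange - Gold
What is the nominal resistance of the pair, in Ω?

133000 Ω

R1: violet, grey → 78; orange ×10^3 → 78000 Ω.
R2: green, green → 55; orange ×10^3 → 55000 Ω.
Series: 78000 + 55000 = 133000 Ω.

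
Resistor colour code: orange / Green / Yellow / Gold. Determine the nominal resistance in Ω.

350000 Ω

Orange → 3 (first significant figure)
Green → 5 (second significant figure)
Yellow → ×10^4 multiplier
35 × 10000 = 350000 Ω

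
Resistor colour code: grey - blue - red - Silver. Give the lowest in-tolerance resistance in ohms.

7740 Ω

Grey → 8 (first significant figure)
Blue → 6 (second significant figure)
Red → ×10^2 multiplier
Silver → ±10% tolerance
86 × 100 = 8600 Ω
Lowest = 8600 × (1 − 10/100) = 7740 Ω.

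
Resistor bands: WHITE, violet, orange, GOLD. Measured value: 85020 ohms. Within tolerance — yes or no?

White → 9 (first significant figure)
Violet → 7 (second significant figure)
Orange → ×10^3 multiplier
Gold → ±5% tolerance
97 × 1000 = 97000 Ω
Allowed range: 92150 Ω to 101850 Ω.
85020 ohms lies outside that range.

no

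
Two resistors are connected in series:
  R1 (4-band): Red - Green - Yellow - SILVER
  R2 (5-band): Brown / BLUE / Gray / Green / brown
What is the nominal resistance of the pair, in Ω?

17050000 Ω

R1: red, green → 25; yellow ×10^4 → 250000 Ω.
R2: brown, blue, grey → 168; green ×10^5 → 16800000 Ω.
Series: 250000 + 16800000 = 17050000 Ω.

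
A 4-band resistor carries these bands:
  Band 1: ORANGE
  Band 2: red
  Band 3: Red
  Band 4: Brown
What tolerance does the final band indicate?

±1%

The last band, brown, is the tolerance band.
Brown corresponds to ±1%.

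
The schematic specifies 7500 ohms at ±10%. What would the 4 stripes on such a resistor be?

7500 Ω = 75 × 10^2.
7 → violet
5 → green
Multiplier 10^2 → red.
±10% tolerance → silver.

violet, green, red, silver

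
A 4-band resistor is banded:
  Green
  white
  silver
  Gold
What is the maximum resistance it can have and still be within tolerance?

Green → 5 (first significant figure)
White → 9 (second significant figure)
Silver → ×0.01 multiplier
Gold → ±5% tolerance
59 × 0.01 = 0.59 Ω
Maximum = 0.59 × (1 + 5/100) = 0.6195 Ω.

0.6195 Ω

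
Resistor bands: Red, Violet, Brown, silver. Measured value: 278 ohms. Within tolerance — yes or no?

Red → 2 (first significant figure)
Violet → 7 (second significant figure)
Brown → ×10 multiplier
Silver → ±10% tolerance
27 × 10 = 270 Ω
Allowed range: 243 Ω to 297 Ω.
278 ohms lies inside that range.

yes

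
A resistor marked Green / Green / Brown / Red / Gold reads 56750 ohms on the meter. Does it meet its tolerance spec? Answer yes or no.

yes

Green → 5 (first significant figure)
Green → 5 (second significant figure)
Brown → 1 (third significant figure)
Red → ×10^2 multiplier
Gold → ±5% tolerance
551 × 100 = 55100 Ω
Allowed range: 52345 Ω to 57855 Ω.
56750 ohms lies inside that range.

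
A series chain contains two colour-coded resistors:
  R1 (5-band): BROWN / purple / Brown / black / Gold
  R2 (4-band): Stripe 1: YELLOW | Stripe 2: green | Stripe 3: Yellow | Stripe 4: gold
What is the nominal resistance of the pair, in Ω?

R1: brown, violet, brown → 171; black ×1 → 171 Ω.
R2: yellow, green → 45; yellow ×10^4 → 450000 Ω.
Series: 171 + 450000 = 450171 Ω.

450171 Ω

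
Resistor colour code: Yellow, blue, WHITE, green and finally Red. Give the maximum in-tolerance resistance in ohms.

Yellow → 4 (first significant figure)
Blue → 6 (second significant figure)
White → 9 (third significant figure)
Green → ×10^5 multiplier
Red → ±2% tolerance
469 × 100000 = 46900000 Ω
Maximum = 46900000 × (1 + 2/100) = 47838000 Ω.

47838000 Ω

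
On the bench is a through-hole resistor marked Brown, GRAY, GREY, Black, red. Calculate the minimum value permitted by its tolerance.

Brown → 1 (first significant figure)
Grey → 8 (second significant figure)
Grey → 8 (third significant figure)
Black → ×1 multiplier
Red → ±2% tolerance
188 × 1 = 188 Ω
Minimum = 188 × (1 − 2/100) = 184.24 Ω.

184.24 Ω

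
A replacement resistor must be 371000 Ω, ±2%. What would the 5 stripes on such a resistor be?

orange, violet, brown, orange, red

371000 Ω = 371 × 10^3.
3 → orange
7 → violet
1 → brown
Multiplier 10^3 → orange.
±2% tolerance → red.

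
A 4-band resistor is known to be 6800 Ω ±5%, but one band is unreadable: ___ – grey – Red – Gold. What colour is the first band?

blue

6800 Ω = 68 × 10^2.
The first band gives digit 6 of the significand, and 6 is blue.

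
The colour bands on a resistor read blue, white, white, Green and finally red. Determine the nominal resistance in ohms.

Blue → 6 (first significant figure)
White → 9 (second significant figure)
White → 9 (third significant figure)
Green → ×10^5 multiplier
699 × 100000 = 69900000 Ω

69900000 Ω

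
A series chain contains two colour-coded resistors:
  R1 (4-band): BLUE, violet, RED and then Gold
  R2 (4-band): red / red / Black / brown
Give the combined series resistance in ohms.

R1: blue, violet → 67; red ×10^2 → 6700 Ω.
R2: red, red → 22; black ×1 → 22 Ω.
Series: 6700 + 22 = 6722 Ω.

6722 Ω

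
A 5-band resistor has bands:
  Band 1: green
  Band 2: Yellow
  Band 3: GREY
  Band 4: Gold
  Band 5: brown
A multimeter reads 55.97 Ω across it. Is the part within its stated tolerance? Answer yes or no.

no

Green → 5 (first significant figure)
Yellow → 4 (second significant figure)
Grey → 8 (third significant figure)
Gold → ×0.1 multiplier
Brown → ±1% tolerance
548 × 0.1 = 54.8 Ω
Allowed range: 54.252 Ω to 55.348 Ω.
55.97 Ω lies outside that range.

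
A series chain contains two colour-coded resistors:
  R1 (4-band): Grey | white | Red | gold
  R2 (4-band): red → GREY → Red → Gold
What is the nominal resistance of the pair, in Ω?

11700 Ω

R1: grey, white → 89; red ×10^2 → 8900 Ω.
R2: red, grey → 28; red ×10^2 → 2800 Ω.
Series: 8900 + 2800 = 11700 Ω.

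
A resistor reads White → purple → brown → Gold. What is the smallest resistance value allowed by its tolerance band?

White → 9 (first significant figure)
Violet → 7 (second significant figure)
Brown → ×10 multiplier
Gold → ±5% tolerance
97 × 10 = 970 Ω
Smallest = 970 × (1 − 5/100) = 921.5 Ω.

921.5 Ω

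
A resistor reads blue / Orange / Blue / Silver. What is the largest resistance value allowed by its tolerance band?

Blue → 6 (first significant figure)
Orange → 3 (second significant figure)
Blue → ×10^6 multiplier
Silver → ±10% tolerance
63 × 1000000 = 63000000 Ω
Largest = 63000000 × (1 + 10/100) = 69300000 Ω.

69300000 Ω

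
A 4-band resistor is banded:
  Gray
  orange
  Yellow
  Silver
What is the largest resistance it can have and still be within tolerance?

Grey → 8 (first significant figure)
Orange → 3 (second significant figure)
Yellow → ×10^4 multiplier
Silver → ±10% tolerance
83 × 10000 = 830000 Ω
Largest = 830000 × (1 + 10/100) = 913000 Ω.

913000 Ω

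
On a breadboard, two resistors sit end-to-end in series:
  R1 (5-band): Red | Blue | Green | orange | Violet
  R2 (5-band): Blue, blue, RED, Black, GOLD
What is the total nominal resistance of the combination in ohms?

R1: red, blue, green → 265; orange ×10^3 → 265000 Ω.
R2: blue, blue, red → 662; black ×1 → 662 Ω.
Series: 265000 + 662 = 265662 Ω.

265662 Ω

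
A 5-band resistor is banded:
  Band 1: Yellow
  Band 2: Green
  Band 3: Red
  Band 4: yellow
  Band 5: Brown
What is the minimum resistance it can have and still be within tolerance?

Yellow → 4 (first significant figure)
Green → 5 (second significant figure)
Red → 2 (third significant figure)
Yellow → ×10^4 multiplier
Brown → ±1% tolerance
452 × 10000 = 4520000 Ω
Minimum = 4520000 × (1 − 1/100) = 4474800 Ω.

4474800 Ω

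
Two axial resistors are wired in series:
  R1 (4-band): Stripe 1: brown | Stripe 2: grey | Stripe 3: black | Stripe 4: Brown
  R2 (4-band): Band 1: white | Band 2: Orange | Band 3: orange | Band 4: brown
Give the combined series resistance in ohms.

R1: brown, grey → 18; black ×1 → 18 Ω.
R2: white, orange → 93; orange ×10^3 → 93000 Ω.
Series: 18 + 93000 = 93018 Ω.

93018 Ω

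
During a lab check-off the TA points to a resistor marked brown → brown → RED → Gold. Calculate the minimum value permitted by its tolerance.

1045 Ω

Brown → 1 (first significant figure)
Brown → 1 (second significant figure)
Red → ×10^2 multiplier
Gold → ±5% tolerance
11 × 100 = 1100 Ω
Minimum = 1100 × (1 − 5/100) = 1045 Ω.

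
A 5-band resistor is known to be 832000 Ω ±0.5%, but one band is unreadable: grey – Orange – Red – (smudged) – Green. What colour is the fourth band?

orange

832000 Ω = 832 × 10^3.
The fourth band is the multiplier, 10^3, which is orange.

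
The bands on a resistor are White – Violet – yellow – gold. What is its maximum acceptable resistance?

1018500 Ω

White → 9 (first significant figure)
Violet → 7 (second significant figure)
Yellow → ×10^4 multiplier
Gold → ±5% tolerance
97 × 10000 = 970000 Ω
Maximum = 970000 × (1 + 5/100) = 1018500 Ω.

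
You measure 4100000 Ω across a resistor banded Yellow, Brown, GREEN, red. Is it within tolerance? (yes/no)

Yellow → 4 (first significant figure)
Brown → 1 (second significant figure)
Green → ×10^5 multiplier
Red → ±2% tolerance
41 × 100000 = 4100000 Ω
Allowed range: 4018000 Ω to 4182000 Ω.
4100000 Ω lies inside that range.

yes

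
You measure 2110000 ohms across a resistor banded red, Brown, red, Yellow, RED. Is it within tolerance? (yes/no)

Red → 2 (first significant figure)
Brown → 1 (second significant figure)
Red → 2 (third significant figure)
Yellow → ×10^4 multiplier
Red → ±2% tolerance
212 × 10000 = 2120000 Ω
Allowed range: 2077600 Ω to 2162400 Ω.
2110000 ohms lies inside that range.

yes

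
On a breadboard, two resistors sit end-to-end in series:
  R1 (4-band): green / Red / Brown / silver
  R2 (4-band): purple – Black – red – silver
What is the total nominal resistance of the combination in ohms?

R1: green, red → 52; brown ×10 → 520 Ω.
R2: violet, black → 70; red ×10^2 → 7000 Ω.
Series: 520 + 7000 = 7520 Ω.

7520 Ω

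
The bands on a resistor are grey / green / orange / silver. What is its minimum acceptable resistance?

76500 Ω

Grey → 8 (first significant figure)
Green → 5 (second significant figure)
Orange → ×10^3 multiplier
Silver → ±10% tolerance
85 × 1000 = 85000 Ω
Minimum = 85000 × (1 − 10/100) = 76500 Ω.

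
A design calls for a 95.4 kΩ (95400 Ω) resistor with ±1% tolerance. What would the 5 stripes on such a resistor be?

white, green, yellow, red, brown

95400 Ω = 954 × 10^2.
9 → white
5 → green
4 → yellow
Multiplier 10^2 → red.
±1% tolerance → brown.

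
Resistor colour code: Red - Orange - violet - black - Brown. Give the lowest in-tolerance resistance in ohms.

234.63 Ω

Red → 2 (first significant figure)
Orange → 3 (second significant figure)
Violet → 7 (third significant figure)
Black → ×1 multiplier
Brown → ±1% tolerance
237 × 1 = 237 Ω
Lowest = 237 × (1 − 1/100) = 234.63 Ω.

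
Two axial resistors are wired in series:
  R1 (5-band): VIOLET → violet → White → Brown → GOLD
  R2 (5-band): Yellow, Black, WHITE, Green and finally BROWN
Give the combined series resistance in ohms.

R1: violet, violet, white → 779; brown ×10 → 7790 Ω.
R2: yellow, black, white → 409; green ×10^5 → 40900000 Ω.
Series: 7790 + 40900000 = 40907790 Ω.

40907790 Ω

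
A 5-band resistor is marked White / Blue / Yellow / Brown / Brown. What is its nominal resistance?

9640 Ω

White → 9 (first significant figure)
Blue → 6 (second significant figure)
Yellow → 4 (third significant figure)
Brown → ×10 multiplier
964 × 10 = 9640 Ω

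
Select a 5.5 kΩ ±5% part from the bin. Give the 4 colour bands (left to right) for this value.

green, green, red, gold

5500 Ω = 55 × 10^2.
5 → green
5 → green
Multiplier 10^2 → red.
±5% tolerance → gold.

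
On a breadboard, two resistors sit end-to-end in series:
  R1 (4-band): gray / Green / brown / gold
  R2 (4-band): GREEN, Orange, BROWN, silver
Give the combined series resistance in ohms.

R1: grey, green → 85; brown ×10 → 850 Ω.
R2: green, orange → 53; brown ×10 → 530 Ω.
Series: 850 + 530 = 1380 Ω.

1380 Ω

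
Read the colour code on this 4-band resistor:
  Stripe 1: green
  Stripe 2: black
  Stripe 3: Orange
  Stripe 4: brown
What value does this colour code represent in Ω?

50000 Ω

Green → 5 (first significant figure)
Black → 0 (second significant figure)
Orange → ×10^3 multiplier
50 × 1000 = 50000 Ω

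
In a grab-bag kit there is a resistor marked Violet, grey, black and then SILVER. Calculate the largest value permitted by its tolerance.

Violet → 7 (first significant figure)
Grey → 8 (second significant figure)
Black → ×1 multiplier
Silver → ±10% tolerance
78 × 1 = 78 Ω
Largest = 78 × (1 + 10/100) = 85.8 Ω.

85.8 Ω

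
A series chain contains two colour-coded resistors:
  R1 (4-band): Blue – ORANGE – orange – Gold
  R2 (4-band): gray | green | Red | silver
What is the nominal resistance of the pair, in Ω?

R1: blue, orange → 63; orange ×10^3 → 63000 Ω.
R2: grey, green → 85; red ×10^2 → 8500 Ω.
Series: 63000 + 8500 = 71500 Ω.

71500 Ω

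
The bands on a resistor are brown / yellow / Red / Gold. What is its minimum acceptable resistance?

Brown → 1 (first significant figure)
Yellow → 4 (second significant figure)
Red → ×10^2 multiplier
Gold → ±5% tolerance
14 × 100 = 1400 Ω
Minimum = 1400 × (1 − 5/100) = 1330 Ω.

1330 Ω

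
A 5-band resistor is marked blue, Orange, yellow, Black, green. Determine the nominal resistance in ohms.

634 Ω

Blue → 6 (first significant figure)
Orange → 3 (second significant figure)
Yellow → 4 (third significant figure)
Black → ×1 multiplier
634 × 1 = 634 Ω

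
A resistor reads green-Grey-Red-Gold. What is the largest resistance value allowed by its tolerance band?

6090 Ω

Green → 5 (first significant figure)
Grey → 8 (second significant figure)
Red → ×10^2 multiplier
Gold → ±5% tolerance
58 × 100 = 5800 Ω
Largest = 5800 × (1 + 5/100) = 6090 Ω.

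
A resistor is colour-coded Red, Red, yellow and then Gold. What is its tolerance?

The last band, gold, is the tolerance band.
Gold corresponds to ±5%.

±5%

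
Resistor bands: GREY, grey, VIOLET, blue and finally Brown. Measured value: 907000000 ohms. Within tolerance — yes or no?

Grey → 8 (first significant figure)
Grey → 8 (second significant figure)
Violet → 7 (third significant figure)
Blue → ×10^6 multiplier
Brown → ±1% tolerance
887 × 1000000 = 887000000 Ω
Allowed range: 878130000 Ω to 895870000 Ω.
907000000 ohms lies outside that range.

no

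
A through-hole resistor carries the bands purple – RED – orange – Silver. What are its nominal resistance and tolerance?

72000 Ω ±10%

Violet → 7 (first significant figure)
Red → 2 (second significant figure)
Orange → ×10^3 multiplier
Silver → ±10% tolerance
72 × 1000 = 72000 Ω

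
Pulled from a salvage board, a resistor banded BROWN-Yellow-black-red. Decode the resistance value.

Brown → 1 (first significant figure)
Yellow → 4 (second significant figure)
Black → ×1 multiplier
14 × 1 = 14 Ω

14 Ω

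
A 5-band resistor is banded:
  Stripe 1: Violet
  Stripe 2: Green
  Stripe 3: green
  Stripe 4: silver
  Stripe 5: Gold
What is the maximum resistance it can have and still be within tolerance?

Violet → 7 (first significant figure)
Green → 5 (second significant figure)
Green → 5 (third significant figure)
Silver → ×0.01 multiplier
Gold → ±5% tolerance
755 × 0.01 = 7.55 Ω
Maximum = 7.55 × (1 + 5/100) = 7.9275 Ω.

7.9275 Ω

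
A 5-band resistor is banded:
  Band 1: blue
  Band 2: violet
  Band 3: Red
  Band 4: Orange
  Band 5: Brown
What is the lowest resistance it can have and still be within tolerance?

665280 Ω

Blue → 6 (first significant figure)
Violet → 7 (second significant figure)
Red → 2 (third significant figure)
Orange → ×10^3 multiplier
Brown → ±1% tolerance
672 × 1000 = 672000 Ω
Lowest = 672000 × (1 − 1/100) = 665280 Ω.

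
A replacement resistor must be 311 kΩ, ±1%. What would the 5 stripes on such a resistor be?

311000 Ω = 311 × 10^3.
3 → orange
1 → brown
1 → brown
Multiplier 10^3 → orange.
±1% tolerance → brown.

orange, brown, brown, orange, brown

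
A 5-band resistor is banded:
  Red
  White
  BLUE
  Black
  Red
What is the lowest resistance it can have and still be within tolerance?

Red → 2 (first significant figure)
White → 9 (second significant figure)
Blue → 6 (third significant figure)
Black → ×1 multiplier
Red → ±2% tolerance
296 × 1 = 296 Ω
Lowest = 296 × (1 − 2/100) = 290.08 Ω.

290.08 Ω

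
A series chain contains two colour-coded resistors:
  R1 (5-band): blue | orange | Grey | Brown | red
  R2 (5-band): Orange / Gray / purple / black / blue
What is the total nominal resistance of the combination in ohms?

R1: blue, orange, grey → 638; brown ×10 → 6380 Ω.
R2: orange, grey, violet → 387; black ×1 → 387 Ω.
Series: 6380 + 387 = 6767 Ω.

6767 Ω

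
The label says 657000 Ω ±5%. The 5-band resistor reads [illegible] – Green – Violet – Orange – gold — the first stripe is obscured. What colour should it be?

blue

657000 Ω = 657 × 10^3.
The first band gives digit 6 of the significand, and 6 is blue.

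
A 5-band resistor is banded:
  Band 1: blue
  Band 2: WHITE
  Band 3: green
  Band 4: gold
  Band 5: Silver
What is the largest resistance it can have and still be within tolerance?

Blue → 6 (first significant figure)
White → 9 (second significant figure)
Green → 5 (third significant figure)
Gold → ×0.1 multiplier
Silver → ±10% tolerance
695 × 0.1 = 69.5 Ω
Largest = 69.5 × (1 + 10/100) = 76.45 Ω.

76.45 Ω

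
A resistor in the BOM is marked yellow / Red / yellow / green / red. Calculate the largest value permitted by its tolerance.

43248000 Ω

Yellow → 4 (first significant figure)
Red → 2 (second significant figure)
Yellow → 4 (third significant figure)
Green → ×10^5 multiplier
Red → ±2% tolerance
424 × 100000 = 42400000 Ω
Largest = 42400000 × (1 + 2/100) = 43248000 Ω.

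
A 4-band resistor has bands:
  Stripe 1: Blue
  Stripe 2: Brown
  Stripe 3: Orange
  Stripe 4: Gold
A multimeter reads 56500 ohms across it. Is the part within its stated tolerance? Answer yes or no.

no

Blue → 6 (first significant figure)
Brown → 1 (second significant figure)
Orange → ×10^3 multiplier
Gold → ±5% tolerance
61 × 1000 = 61000 Ω
Allowed range: 57950 Ω to 64050 Ω.
56500 ohms lies outside that range.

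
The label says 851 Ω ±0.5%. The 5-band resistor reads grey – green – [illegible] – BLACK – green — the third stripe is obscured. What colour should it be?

brown

851 Ω = 851 × 10^0.
The third band gives digit 1 of the significand, and 1 is brown.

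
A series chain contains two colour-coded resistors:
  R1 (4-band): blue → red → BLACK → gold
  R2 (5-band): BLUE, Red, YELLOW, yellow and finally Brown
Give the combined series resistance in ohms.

R1: blue, red → 62; black ×1 → 62 Ω.
R2: blue, red, yellow → 624; yellow ×10^4 → 6240000 Ω.
Series: 62 + 6240000 = 6240062 Ω.

6240062 Ω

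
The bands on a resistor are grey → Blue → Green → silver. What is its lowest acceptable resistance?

7740000 Ω

Grey → 8 (first significant figure)
Blue → 6 (second significant figure)
Green → ×10^5 multiplier
Silver → ±10% tolerance
86 × 100000 = 8600000 Ω
Lowest = 8600000 × (1 − 10/100) = 7740000 Ω.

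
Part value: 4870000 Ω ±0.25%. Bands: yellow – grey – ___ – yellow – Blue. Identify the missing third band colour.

violet

4870000 Ω = 487 × 10^4.
The third band gives digit 7 of the significand, and 7 is violet.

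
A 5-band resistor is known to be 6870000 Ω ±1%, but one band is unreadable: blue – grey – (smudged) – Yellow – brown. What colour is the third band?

violet

6870000 Ω = 687 × 10^4.
The third band gives digit 7 of the significand, and 7 is violet.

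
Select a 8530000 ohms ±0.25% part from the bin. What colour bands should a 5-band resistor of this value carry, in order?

grey, green, orange, yellow, blue

8530000 Ω = 853 × 10^4.
8 → grey
5 → green
3 → orange
Multiplier 10^4 → yellow.
±0.25% tolerance → blue.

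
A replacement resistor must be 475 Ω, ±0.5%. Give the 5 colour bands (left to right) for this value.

yellow, violet, green, black, green

475 Ω = 475 × 10^0.
4 → yellow
7 → violet
5 → green
Multiplier 10^0 → black.
±0.5% tolerance → green.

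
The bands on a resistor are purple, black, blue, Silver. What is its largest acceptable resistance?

77000000 Ω

Violet → 7 (first significant figure)
Black → 0 (second significant figure)
Blue → ×10^6 multiplier
Silver → ±10% tolerance
70 × 1000000 = 70000000 Ω
Largest = 70000000 × (1 + 10/100) = 77000000 Ω.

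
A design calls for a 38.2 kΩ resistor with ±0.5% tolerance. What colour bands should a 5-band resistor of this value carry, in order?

orange, grey, red, red, green

38200 Ω = 382 × 10^2.
3 → orange
8 → grey
2 → red
Multiplier 10^2 → red.
±0.5% tolerance → green.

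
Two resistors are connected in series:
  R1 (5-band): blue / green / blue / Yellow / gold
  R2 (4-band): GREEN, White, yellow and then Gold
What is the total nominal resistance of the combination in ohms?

R1: blue, green, blue → 656; yellow ×10^4 → 6560000 Ω.
R2: green, white → 59; yellow ×10^4 → 590000 Ω.
Series: 6560000 + 590000 = 7150000 Ω.

7150000 Ω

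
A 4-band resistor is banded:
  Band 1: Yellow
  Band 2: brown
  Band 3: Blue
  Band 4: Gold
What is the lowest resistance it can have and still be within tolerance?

Yellow → 4 (first significant figure)
Brown → 1 (second significant figure)
Blue → ×10^6 multiplier
Gold → ±5% tolerance
41 × 1000000 = 41000000 Ω
Lowest = 41000000 × (1 − 5/100) = 38950000 Ω.

38950000 Ω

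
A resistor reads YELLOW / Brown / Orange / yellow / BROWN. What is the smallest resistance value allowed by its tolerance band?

4088700 Ω

Yellow → 4 (first significant figure)
Brown → 1 (second significant figure)
Orange → 3 (third significant figure)
Yellow → ×10^4 multiplier
Brown → ±1% tolerance
413 × 10000 = 4130000 Ω
Smallest = 4130000 × (1 − 1/100) = 4088700 Ω.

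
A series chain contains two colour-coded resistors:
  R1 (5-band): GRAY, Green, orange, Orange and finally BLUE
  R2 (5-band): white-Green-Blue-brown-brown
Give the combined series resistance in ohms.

R1: grey, green, orange → 853; orange ×10^3 → 853000 Ω.
R2: white, green, blue → 956; brown ×10 → 9560 Ω.
Series: 853000 + 9560 = 862560 Ω.

862560 Ω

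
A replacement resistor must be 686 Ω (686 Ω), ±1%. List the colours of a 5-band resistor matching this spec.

blue, grey, blue, black, brown

686 Ω = 686 × 10^0.
6 → blue
8 → grey
6 → blue
Multiplier 10^0 → black.
±1% tolerance → brown.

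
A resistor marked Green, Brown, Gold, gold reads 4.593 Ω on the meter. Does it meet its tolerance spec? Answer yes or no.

Green → 5 (first significant figure)
Brown → 1 (second significant figure)
Gold → ×0.1 multiplier
Gold → ±5% tolerance
51 × 0.1 = 5.1 Ω
Allowed range: 4.845 Ω to 5.355 Ω.
4.593 Ω lies outside that range.

no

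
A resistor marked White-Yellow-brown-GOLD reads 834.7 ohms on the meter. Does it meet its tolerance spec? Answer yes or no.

no

White → 9 (first significant figure)
Yellow → 4 (second significant figure)
Brown → ×10 multiplier
Gold → ±5% tolerance
94 × 10 = 940 Ω
Allowed range: 893 Ω to 987 Ω.
834.7 ohms lies outside that range.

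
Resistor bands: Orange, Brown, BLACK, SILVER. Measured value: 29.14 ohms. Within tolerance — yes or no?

yes

Orange → 3 (first significant figure)
Brown → 1 (second significant figure)
Black → ×1 multiplier
Silver → ±10% tolerance
31 × 1 = 31 Ω
Allowed range: 27.9 Ω to 34.1 Ω.
29.14 ohms lies inside that range.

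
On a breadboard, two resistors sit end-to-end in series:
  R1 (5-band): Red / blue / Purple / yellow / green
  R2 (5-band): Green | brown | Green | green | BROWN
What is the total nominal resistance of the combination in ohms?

54170000 Ω

R1: red, blue, violet → 267; yellow ×10^4 → 2670000 Ω.
R2: green, brown, green → 515; green ×10^5 → 51500000 Ω.
Series: 2670000 + 51500000 = 54170000 Ω.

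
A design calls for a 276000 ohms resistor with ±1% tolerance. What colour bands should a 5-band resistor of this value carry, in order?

276000 Ω = 276 × 10^3.
2 → red
7 → violet
6 → blue
Multiplier 10^3 → orange.
±1% tolerance → brown.

red, violet, blue, orange, brown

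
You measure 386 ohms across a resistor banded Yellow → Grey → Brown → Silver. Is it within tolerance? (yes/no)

no

Yellow → 4 (first significant figure)
Grey → 8 (second significant figure)
Brown → ×10 multiplier
Silver → ±10% tolerance
48 × 10 = 480 Ω
Allowed range: 432 Ω to 528 Ω.
386 ohms lies outside that range.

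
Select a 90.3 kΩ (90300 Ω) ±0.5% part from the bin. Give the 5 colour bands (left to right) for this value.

white, black, orange, red, green

90300 Ω = 903 × 10^2.
9 → white
0 → black
3 → orange
Multiplier 10^2 → red.
±0.5% tolerance → green.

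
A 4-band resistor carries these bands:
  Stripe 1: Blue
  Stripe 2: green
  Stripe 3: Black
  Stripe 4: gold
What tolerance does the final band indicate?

The last band, gold, is the tolerance band.
Gold corresponds to ±5%.

±5%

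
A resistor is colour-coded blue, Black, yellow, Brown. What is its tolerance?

The last band, brown, is the tolerance band.
Brown corresponds to ±1%.

±1%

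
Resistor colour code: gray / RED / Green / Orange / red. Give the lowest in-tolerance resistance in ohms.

808500 Ω

Grey → 8 (first significant figure)
Red → 2 (second significant figure)
Green → 5 (third significant figure)
Orange → ×10^3 multiplier
Red → ±2% tolerance
825 × 1000 = 825000 Ω
Lowest = 825000 × (1 − 2/100) = 808500 Ω.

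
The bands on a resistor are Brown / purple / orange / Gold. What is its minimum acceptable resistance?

16150 Ω

Brown → 1 (first significant figure)
Violet → 7 (second significant figure)
Orange → ×10^3 multiplier
Gold → ±5% tolerance
17 × 1000 = 17000 Ω
Minimum = 17000 × (1 − 5/100) = 16150 Ω.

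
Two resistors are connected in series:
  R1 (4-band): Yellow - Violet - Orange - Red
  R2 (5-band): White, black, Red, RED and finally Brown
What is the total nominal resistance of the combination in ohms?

137200 Ω

R1: yellow, violet → 47; orange ×10^3 → 47000 Ω.
R2: white, black, red → 902; red ×10^2 → 90200 Ω.
Series: 47000 + 90200 = 137200 Ω.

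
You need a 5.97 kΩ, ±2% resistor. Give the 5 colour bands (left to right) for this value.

green, white, violet, brown, red

5970 Ω = 597 × 10^1.
5 → green
9 → white
7 → violet
Multiplier 10^1 → brown.
±2% tolerance → red.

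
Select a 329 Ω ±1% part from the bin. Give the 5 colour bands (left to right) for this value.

329 Ω = 329 × 10^0.
3 → orange
2 → red
9 → white
Multiplier 10^0 → black.
±1% tolerance → brown.

orange, red, white, black, brown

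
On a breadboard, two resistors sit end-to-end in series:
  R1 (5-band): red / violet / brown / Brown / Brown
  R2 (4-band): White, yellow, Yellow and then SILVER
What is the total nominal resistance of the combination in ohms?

R1: red, violet, brown → 271; brown ×10 → 2710 Ω.
R2: white, yellow → 94; yellow ×10^4 → 940000 Ω.
Series: 2710 + 940000 = 942710 Ω.

942710 Ω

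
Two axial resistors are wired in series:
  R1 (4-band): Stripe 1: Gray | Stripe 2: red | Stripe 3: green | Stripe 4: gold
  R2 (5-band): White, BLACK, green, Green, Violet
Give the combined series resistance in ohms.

98700000 Ω

R1: grey, red → 82; green ×10^5 → 8200000 Ω.
R2: white, black, green → 905; green ×10^5 → 90500000 Ω.
Series: 8200000 + 90500000 = 98700000 Ω.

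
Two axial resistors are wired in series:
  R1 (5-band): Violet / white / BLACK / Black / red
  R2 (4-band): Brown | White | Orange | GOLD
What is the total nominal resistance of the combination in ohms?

19790 Ω

R1: violet, white, black → 790; black ×1 → 790 Ω.
R2: brown, white → 19; orange ×10^3 → 19000 Ω.
Series: 790 + 19000 = 19790 Ω.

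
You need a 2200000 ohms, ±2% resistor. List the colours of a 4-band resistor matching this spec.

red, red, green, red

2200000 Ω = 22 × 10^5.
2 → red
2 → red
Multiplier 10^5 → green.
±2% tolerance → red.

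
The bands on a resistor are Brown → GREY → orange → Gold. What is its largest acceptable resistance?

Brown → 1 (first significant figure)
Grey → 8 (second significant figure)
Orange → ×10^3 multiplier
Gold → ±5% tolerance
18 × 1000 = 18000 Ω
Largest = 18000 × (1 + 5/100) = 18900 Ω.

18900 Ω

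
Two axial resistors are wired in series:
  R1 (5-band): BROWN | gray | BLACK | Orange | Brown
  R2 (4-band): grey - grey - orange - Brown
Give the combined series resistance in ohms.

268000 Ω

R1: brown, grey, black → 180; orange ×10^3 → 180000 Ω.
R2: grey, grey → 88; orange ×10^3 → 88000 Ω.
Series: 180000 + 88000 = 268000 Ω.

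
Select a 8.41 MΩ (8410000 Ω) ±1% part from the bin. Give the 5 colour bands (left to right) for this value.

grey, yellow, brown, yellow, brown

8410000 Ω = 841 × 10^4.
8 → grey
4 → yellow
1 → brown
Multiplier 10^4 → yellow.
±1% tolerance → brown.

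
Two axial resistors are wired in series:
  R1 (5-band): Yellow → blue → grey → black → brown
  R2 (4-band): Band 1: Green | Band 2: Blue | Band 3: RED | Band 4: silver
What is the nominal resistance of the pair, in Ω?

R1: yellow, blue, grey → 468; black ×1 → 468 Ω.
R2: green, blue → 56; red ×10^2 → 5600 Ω.
Series: 468 + 5600 = 6068 Ω.

6068 Ω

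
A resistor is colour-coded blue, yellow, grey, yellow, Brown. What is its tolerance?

±1%

The last band, brown, is the tolerance band.
Brown corresponds to ±1%.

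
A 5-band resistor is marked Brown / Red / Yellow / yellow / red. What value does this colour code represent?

1240000 Ω

Brown → 1 (first significant figure)
Red → 2 (second significant figure)
Yellow → 4 (third significant figure)
Yellow → ×10^4 multiplier
124 × 10000 = 1240000 Ω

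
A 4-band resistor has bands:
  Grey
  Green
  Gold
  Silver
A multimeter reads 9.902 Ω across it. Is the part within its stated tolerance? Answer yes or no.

no

Grey → 8 (first significant figure)
Green → 5 (second significant figure)
Gold → ×0.1 multiplier
Silver → ±10% tolerance
85 × 0.1 = 8.5 Ω
Allowed range: 7.65 Ω to 9.35 Ω.
9.902 Ω lies outside that range.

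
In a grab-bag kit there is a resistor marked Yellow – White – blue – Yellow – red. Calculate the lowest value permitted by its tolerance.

4860800 Ω

Yellow → 4 (first significant figure)
White → 9 (second significant figure)
Blue → 6 (third significant figure)
Yellow → ×10^4 multiplier
Red → ±2% tolerance
496 × 10000 = 4960000 Ω
Lowest = 4960000 × (1 − 2/100) = 4860800 Ω.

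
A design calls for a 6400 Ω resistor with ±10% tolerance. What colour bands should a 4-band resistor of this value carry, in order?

6400 Ω = 64 × 10^2.
6 → blue
4 → yellow
Multiplier 10^2 → red.
±10% tolerance → silver.

blue, yellow, red, silver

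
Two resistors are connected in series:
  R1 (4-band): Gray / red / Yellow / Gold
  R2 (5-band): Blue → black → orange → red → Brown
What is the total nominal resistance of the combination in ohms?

R1: grey, red → 82; yellow ×10^4 → 820000 Ω.
R2: blue, black, orange → 603; red ×10^2 → 60300 Ω.
Series: 820000 + 60300 = 880300 Ω.

880300 Ω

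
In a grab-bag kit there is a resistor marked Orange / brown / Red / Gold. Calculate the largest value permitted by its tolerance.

3255 Ω

Orange → 3 (first significant figure)
Brown → 1 (second significant figure)
Red → ×10^2 multiplier
Gold → ±5% tolerance
31 × 100 = 3100 Ω
Largest = 3100 × (1 + 5/100) = 3255 Ω.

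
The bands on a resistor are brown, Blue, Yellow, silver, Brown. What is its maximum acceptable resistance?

1.6564 Ω

Brown → 1 (first significant figure)
Blue → 6 (second significant figure)
Yellow → 4 (third significant figure)
Silver → ×0.01 multiplier
Brown → ±1% tolerance
164 × 0.01 = 1.64 Ω
Maximum = 1.64 × (1 + 1/100) = 1.6564 Ω.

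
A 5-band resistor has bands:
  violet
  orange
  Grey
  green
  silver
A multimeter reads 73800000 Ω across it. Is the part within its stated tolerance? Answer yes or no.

Violet → 7 (first significant figure)
Orange → 3 (second significant figure)
Grey → 8 (third significant figure)
Green → ×10^5 multiplier
Silver → ±10% tolerance
738 × 100000 = 73800000 Ω
Allowed range: 66420000 Ω to 81180000 Ω.
73800000 Ω lies inside that range.

yes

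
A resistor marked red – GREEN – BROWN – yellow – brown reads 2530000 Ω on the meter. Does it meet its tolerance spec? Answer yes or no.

Red → 2 (first significant figure)
Green → 5 (second significant figure)
Brown → 1 (third significant figure)
Yellow → ×10^4 multiplier
Brown → ±1% tolerance
251 × 10000 = 2510000 Ω
Allowed range: 2484900 Ω to 2535100 Ω.
2530000 Ω lies inside that range.

yes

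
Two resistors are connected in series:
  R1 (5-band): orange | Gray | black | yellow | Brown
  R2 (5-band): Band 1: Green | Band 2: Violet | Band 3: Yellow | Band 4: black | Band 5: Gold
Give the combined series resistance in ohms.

3800574 Ω

R1: orange, grey, black → 380; yellow ×10^4 → 3800000 Ω.
R2: green, violet, yellow → 574; black ×1 → 574 Ω.
Series: 3800000 + 574 = 3800574 Ω.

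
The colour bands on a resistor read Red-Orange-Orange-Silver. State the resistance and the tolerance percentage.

Red → 2 (first significant figure)
Orange → 3 (second significant figure)
Orange → ×10^3 multiplier
Silver → ±10% tolerance
23 × 1000 = 23000 Ω

23000 Ω ±10%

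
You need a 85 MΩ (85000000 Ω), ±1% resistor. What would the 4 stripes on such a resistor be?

85000000 Ω = 85 × 10^6.
8 → grey
5 → green
Multiplier 10^6 → blue.
±1% tolerance → brown.

grey, green, blue, brown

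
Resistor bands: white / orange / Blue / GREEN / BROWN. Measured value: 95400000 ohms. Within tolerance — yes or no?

White → 9 (first significant figure)
Orange → 3 (second significant figure)
Blue → 6 (third significant figure)
Green → ×10^5 multiplier
Brown → ±1% tolerance
936 × 100000 = 93600000 Ω
Allowed range: 92664000 Ω to 94536000 Ω.
95400000 ohms lies outside that range.

no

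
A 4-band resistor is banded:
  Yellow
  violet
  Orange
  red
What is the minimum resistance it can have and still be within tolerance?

Yellow → 4 (first significant figure)
Violet → 7 (second significant figure)
Orange → ×10^3 multiplier
Red → ±2% tolerance
47 × 1000 = 47000 Ω
Minimum = 47000 × (1 − 2/100) = 46060 Ω.

46060 Ω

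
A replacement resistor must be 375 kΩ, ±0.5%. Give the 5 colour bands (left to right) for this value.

orange, violet, green, orange, green

375000 Ω = 375 × 10^3.
3 → orange
7 → violet
5 → green
Multiplier 10^3 → orange.
±0.5% tolerance → green.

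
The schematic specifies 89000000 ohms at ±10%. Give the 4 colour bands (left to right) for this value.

89000000 Ω = 89 × 10^6.
8 → grey
9 → white
Multiplier 10^6 → blue.
±10% tolerance → silver.

grey, white, blue, silver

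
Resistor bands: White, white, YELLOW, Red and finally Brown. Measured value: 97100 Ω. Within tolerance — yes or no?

no

White → 9 (first significant figure)
White → 9 (second significant figure)
Yellow → 4 (third significant figure)
Red → ×10^2 multiplier
Brown → ±1% tolerance
994 × 100 = 99400 Ω
Allowed range: 98406 Ω to 100394 Ω.
97100 Ω lies outside that range.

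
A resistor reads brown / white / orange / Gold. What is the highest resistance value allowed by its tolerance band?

Brown → 1 (first significant figure)
White → 9 (second significant figure)
Orange → ×10^3 multiplier
Gold → ±5% tolerance
19 × 1000 = 19000 Ω
Highest = 19000 × (1 + 5/100) = 19950 Ω.

19950 Ω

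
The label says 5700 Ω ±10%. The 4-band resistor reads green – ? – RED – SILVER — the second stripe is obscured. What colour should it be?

violet

5700 Ω = 57 × 10^2.
The second band gives digit 7 of the significand, and 7 is violet.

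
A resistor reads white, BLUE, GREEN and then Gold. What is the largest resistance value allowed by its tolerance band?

White → 9 (first significant figure)
Blue → 6 (second significant figure)
Green → ×10^5 multiplier
Gold → ±5% tolerance
96 × 100000 = 9600000 Ω
Largest = 9600000 × (1 + 5/100) = 10080000 Ω.

10080000 Ω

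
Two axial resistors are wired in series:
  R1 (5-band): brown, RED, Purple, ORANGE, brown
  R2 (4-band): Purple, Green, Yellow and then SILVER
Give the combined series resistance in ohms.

877000 Ω

R1: brown, red, violet → 127; orange ×10^3 → 127000 Ω.
R2: violet, green → 75; yellow ×10^4 → 750000 Ω.
Series: 127000 + 750000 = 877000 Ω.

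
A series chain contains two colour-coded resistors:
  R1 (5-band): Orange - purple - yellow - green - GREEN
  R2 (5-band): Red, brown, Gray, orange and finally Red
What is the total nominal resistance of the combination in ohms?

R1: orange, violet, yellow → 374; green ×10^5 → 37400000 Ω.
R2: red, brown, grey → 218; orange ×10^3 → 218000 Ω.
Series: 37400000 + 218000 = 37618000 Ω.

37618000 Ω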